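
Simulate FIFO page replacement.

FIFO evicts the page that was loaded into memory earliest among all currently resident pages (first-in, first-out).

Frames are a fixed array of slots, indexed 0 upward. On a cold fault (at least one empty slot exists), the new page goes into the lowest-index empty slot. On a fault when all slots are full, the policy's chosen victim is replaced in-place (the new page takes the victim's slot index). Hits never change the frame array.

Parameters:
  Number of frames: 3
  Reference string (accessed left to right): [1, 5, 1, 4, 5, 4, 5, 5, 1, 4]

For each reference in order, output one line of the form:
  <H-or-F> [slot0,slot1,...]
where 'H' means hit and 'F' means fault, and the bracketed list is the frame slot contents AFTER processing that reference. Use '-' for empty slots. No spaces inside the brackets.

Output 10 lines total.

F [1,-,-]
F [1,5,-]
H [1,5,-]
F [1,5,4]
H [1,5,4]
H [1,5,4]
H [1,5,4]
H [1,5,4]
H [1,5,4]
H [1,5,4]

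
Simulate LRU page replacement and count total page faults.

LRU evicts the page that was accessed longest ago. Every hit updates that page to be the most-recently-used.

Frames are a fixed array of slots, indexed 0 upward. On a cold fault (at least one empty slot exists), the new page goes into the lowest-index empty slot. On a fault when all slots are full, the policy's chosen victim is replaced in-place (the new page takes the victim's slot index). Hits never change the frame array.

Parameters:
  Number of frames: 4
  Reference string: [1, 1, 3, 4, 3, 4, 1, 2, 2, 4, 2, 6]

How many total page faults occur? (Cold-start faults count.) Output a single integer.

Step 0: ref 1 → FAULT, frames=[1,-,-,-]
Step 1: ref 1 → HIT, frames=[1,-,-,-]
Step 2: ref 3 → FAULT, frames=[1,3,-,-]
Step 3: ref 4 → FAULT, frames=[1,3,4,-]
Step 4: ref 3 → HIT, frames=[1,3,4,-]
Step 5: ref 4 → HIT, frames=[1,3,4,-]
Step 6: ref 1 → HIT, frames=[1,3,4,-]
Step 7: ref 2 → FAULT, frames=[1,3,4,2]
Step 8: ref 2 → HIT, frames=[1,3,4,2]
Step 9: ref 4 → HIT, frames=[1,3,4,2]
Step 10: ref 2 → HIT, frames=[1,3,4,2]
Step 11: ref 6 → FAULT (evict 3), frames=[1,6,4,2]
Total faults: 5

Answer: 5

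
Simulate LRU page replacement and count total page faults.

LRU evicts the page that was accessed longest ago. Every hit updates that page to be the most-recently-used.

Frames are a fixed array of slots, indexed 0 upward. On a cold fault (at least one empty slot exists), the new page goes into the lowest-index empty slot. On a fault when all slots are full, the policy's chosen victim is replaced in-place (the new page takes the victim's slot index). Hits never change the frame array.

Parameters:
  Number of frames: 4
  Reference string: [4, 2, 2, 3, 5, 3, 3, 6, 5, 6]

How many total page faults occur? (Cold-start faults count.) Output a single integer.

Answer: 5

Derivation:
Step 0: ref 4 → FAULT, frames=[4,-,-,-]
Step 1: ref 2 → FAULT, frames=[4,2,-,-]
Step 2: ref 2 → HIT, frames=[4,2,-,-]
Step 3: ref 3 → FAULT, frames=[4,2,3,-]
Step 4: ref 5 → FAULT, frames=[4,2,3,5]
Step 5: ref 3 → HIT, frames=[4,2,3,5]
Step 6: ref 3 → HIT, frames=[4,2,3,5]
Step 7: ref 6 → FAULT (evict 4), frames=[6,2,3,5]
Step 8: ref 5 → HIT, frames=[6,2,3,5]
Step 9: ref 6 → HIT, frames=[6,2,3,5]
Total faults: 5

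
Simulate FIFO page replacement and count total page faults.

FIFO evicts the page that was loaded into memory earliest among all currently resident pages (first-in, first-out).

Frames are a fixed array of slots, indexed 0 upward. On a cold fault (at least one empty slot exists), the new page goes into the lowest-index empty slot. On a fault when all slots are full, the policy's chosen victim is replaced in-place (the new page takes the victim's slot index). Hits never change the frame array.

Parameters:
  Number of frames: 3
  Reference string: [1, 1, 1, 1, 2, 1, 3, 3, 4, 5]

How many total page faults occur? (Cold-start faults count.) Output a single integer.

Answer: 5

Derivation:
Step 0: ref 1 → FAULT, frames=[1,-,-]
Step 1: ref 1 → HIT, frames=[1,-,-]
Step 2: ref 1 → HIT, frames=[1,-,-]
Step 3: ref 1 → HIT, frames=[1,-,-]
Step 4: ref 2 → FAULT, frames=[1,2,-]
Step 5: ref 1 → HIT, frames=[1,2,-]
Step 6: ref 3 → FAULT, frames=[1,2,3]
Step 7: ref 3 → HIT, frames=[1,2,3]
Step 8: ref 4 → FAULT (evict 1), frames=[4,2,3]
Step 9: ref 5 → FAULT (evict 2), frames=[4,5,3]
Total faults: 5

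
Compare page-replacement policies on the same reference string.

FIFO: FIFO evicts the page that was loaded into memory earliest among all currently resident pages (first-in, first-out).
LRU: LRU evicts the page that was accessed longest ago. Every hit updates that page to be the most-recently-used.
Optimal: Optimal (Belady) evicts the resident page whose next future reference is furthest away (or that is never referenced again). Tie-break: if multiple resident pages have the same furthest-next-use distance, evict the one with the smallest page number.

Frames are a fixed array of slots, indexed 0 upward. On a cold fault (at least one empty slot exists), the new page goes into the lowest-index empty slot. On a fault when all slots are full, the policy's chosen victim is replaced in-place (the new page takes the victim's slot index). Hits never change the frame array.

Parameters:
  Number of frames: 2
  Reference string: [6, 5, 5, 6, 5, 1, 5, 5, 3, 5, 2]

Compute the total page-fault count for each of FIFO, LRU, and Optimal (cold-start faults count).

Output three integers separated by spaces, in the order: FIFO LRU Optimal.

--- FIFO ---
  step 0: ref 6 -> FAULT, frames=[6,-] (faults so far: 1)
  step 1: ref 5 -> FAULT, frames=[6,5] (faults so far: 2)
  step 2: ref 5 -> HIT, frames=[6,5] (faults so far: 2)
  step 3: ref 6 -> HIT, frames=[6,5] (faults so far: 2)
  step 4: ref 5 -> HIT, frames=[6,5] (faults so far: 2)
  step 5: ref 1 -> FAULT, evict 6, frames=[1,5] (faults so far: 3)
  step 6: ref 5 -> HIT, frames=[1,5] (faults so far: 3)
  step 7: ref 5 -> HIT, frames=[1,5] (faults so far: 3)
  step 8: ref 3 -> FAULT, evict 5, frames=[1,3] (faults so far: 4)
  step 9: ref 5 -> FAULT, evict 1, frames=[5,3] (faults so far: 5)
  step 10: ref 2 -> FAULT, evict 3, frames=[5,2] (faults so far: 6)
  FIFO total faults: 6
--- LRU ---
  step 0: ref 6 -> FAULT, frames=[6,-] (faults so far: 1)
  step 1: ref 5 -> FAULT, frames=[6,5] (faults so far: 2)
  step 2: ref 5 -> HIT, frames=[6,5] (faults so far: 2)
  step 3: ref 6 -> HIT, frames=[6,5] (faults so far: 2)
  step 4: ref 5 -> HIT, frames=[6,5] (faults so far: 2)
  step 5: ref 1 -> FAULT, evict 6, frames=[1,5] (faults so far: 3)
  step 6: ref 5 -> HIT, frames=[1,5] (faults so far: 3)
  step 7: ref 5 -> HIT, frames=[1,5] (faults so far: 3)
  step 8: ref 3 -> FAULT, evict 1, frames=[3,5] (faults so far: 4)
  step 9: ref 5 -> HIT, frames=[3,5] (faults so far: 4)
  step 10: ref 2 -> FAULT, evict 3, frames=[2,5] (faults so far: 5)
  LRU total faults: 5
--- Optimal ---
  step 0: ref 6 -> FAULT, frames=[6,-] (faults so far: 1)
  step 1: ref 5 -> FAULT, frames=[6,5] (faults so far: 2)
  step 2: ref 5 -> HIT, frames=[6,5] (faults so far: 2)
  step 3: ref 6 -> HIT, frames=[6,5] (faults so far: 2)
  step 4: ref 5 -> HIT, frames=[6,5] (faults so far: 2)
  step 5: ref 1 -> FAULT, evict 6, frames=[1,5] (faults so far: 3)
  step 6: ref 5 -> HIT, frames=[1,5] (faults so far: 3)
  step 7: ref 5 -> HIT, frames=[1,5] (faults so far: 3)
  step 8: ref 3 -> FAULT, evict 1, frames=[3,5] (faults so far: 4)
  step 9: ref 5 -> HIT, frames=[3,5] (faults so far: 4)
  step 10: ref 2 -> FAULT, evict 3, frames=[2,5] (faults so far: 5)
  Optimal total faults: 5

Answer: 6 5 5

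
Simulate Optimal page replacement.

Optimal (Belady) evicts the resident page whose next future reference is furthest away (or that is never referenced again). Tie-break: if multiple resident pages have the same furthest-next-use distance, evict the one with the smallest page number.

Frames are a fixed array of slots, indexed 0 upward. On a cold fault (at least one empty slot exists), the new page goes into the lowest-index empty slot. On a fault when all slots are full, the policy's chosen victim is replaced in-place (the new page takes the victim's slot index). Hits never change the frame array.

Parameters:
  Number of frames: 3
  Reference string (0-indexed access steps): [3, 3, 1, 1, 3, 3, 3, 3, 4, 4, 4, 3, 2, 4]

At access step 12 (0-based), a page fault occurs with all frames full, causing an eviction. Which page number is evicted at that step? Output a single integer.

Answer: 1

Derivation:
Step 0: ref 3 -> FAULT, frames=[3,-,-]
Step 1: ref 3 -> HIT, frames=[3,-,-]
Step 2: ref 1 -> FAULT, frames=[3,1,-]
Step 3: ref 1 -> HIT, frames=[3,1,-]
Step 4: ref 3 -> HIT, frames=[3,1,-]
Step 5: ref 3 -> HIT, frames=[3,1,-]
Step 6: ref 3 -> HIT, frames=[3,1,-]
Step 7: ref 3 -> HIT, frames=[3,1,-]
Step 8: ref 4 -> FAULT, frames=[3,1,4]
Step 9: ref 4 -> HIT, frames=[3,1,4]
Step 10: ref 4 -> HIT, frames=[3,1,4]
Step 11: ref 3 -> HIT, frames=[3,1,4]
Step 12: ref 2 -> FAULT, evict 1, frames=[3,2,4]
At step 12: evicted page 1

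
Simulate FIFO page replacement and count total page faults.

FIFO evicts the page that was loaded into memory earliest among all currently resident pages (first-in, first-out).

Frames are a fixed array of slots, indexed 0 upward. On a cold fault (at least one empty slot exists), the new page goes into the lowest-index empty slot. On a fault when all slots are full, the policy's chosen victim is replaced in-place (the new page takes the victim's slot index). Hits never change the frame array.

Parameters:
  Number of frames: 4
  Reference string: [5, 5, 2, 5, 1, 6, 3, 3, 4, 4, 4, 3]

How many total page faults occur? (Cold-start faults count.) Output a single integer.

Step 0: ref 5 → FAULT, frames=[5,-,-,-]
Step 1: ref 5 → HIT, frames=[5,-,-,-]
Step 2: ref 2 → FAULT, frames=[5,2,-,-]
Step 3: ref 5 → HIT, frames=[5,2,-,-]
Step 4: ref 1 → FAULT, frames=[5,2,1,-]
Step 5: ref 6 → FAULT, frames=[5,2,1,6]
Step 6: ref 3 → FAULT (evict 5), frames=[3,2,1,6]
Step 7: ref 3 → HIT, frames=[3,2,1,6]
Step 8: ref 4 → FAULT (evict 2), frames=[3,4,1,6]
Step 9: ref 4 → HIT, frames=[3,4,1,6]
Step 10: ref 4 → HIT, frames=[3,4,1,6]
Step 11: ref 3 → HIT, frames=[3,4,1,6]
Total faults: 6

Answer: 6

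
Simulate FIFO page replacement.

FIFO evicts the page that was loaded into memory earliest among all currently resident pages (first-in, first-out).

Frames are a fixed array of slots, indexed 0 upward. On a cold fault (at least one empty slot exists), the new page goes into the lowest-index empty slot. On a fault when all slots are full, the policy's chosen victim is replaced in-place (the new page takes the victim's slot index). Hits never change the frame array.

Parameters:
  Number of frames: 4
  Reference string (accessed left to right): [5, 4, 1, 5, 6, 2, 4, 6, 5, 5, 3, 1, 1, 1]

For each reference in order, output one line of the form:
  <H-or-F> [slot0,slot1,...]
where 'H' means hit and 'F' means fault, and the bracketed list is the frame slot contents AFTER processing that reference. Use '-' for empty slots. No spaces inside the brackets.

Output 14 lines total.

F [5,-,-,-]
F [5,4,-,-]
F [5,4,1,-]
H [5,4,1,-]
F [5,4,1,6]
F [2,4,1,6]
H [2,4,1,6]
H [2,4,1,6]
F [2,5,1,6]
H [2,5,1,6]
F [2,5,3,6]
F [2,5,3,1]
H [2,5,3,1]
H [2,5,3,1]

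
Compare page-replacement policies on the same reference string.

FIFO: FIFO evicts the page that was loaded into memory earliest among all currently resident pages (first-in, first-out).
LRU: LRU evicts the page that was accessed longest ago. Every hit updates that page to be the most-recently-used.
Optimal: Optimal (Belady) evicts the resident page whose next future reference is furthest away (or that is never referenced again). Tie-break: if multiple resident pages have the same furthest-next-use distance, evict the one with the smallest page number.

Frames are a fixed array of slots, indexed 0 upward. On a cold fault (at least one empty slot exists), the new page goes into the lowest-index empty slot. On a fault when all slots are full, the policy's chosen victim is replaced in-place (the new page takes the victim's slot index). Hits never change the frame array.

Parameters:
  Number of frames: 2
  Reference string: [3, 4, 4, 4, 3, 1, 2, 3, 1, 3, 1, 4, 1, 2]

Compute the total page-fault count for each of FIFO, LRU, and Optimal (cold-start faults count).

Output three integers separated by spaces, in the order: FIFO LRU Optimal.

Answer: 8 8 7

Derivation:
--- FIFO ---
  step 0: ref 3 -> FAULT, frames=[3,-] (faults so far: 1)
  step 1: ref 4 -> FAULT, frames=[3,4] (faults so far: 2)
  step 2: ref 4 -> HIT, frames=[3,4] (faults so far: 2)
  step 3: ref 4 -> HIT, frames=[3,4] (faults so far: 2)
  step 4: ref 3 -> HIT, frames=[3,4] (faults so far: 2)
  step 5: ref 1 -> FAULT, evict 3, frames=[1,4] (faults so far: 3)
  step 6: ref 2 -> FAULT, evict 4, frames=[1,2] (faults so far: 4)
  step 7: ref 3 -> FAULT, evict 1, frames=[3,2] (faults so far: 5)
  step 8: ref 1 -> FAULT, evict 2, frames=[3,1] (faults so far: 6)
  step 9: ref 3 -> HIT, frames=[3,1] (faults so far: 6)
  step 10: ref 1 -> HIT, frames=[3,1] (faults so far: 6)
  step 11: ref 4 -> FAULT, evict 3, frames=[4,1] (faults so far: 7)
  step 12: ref 1 -> HIT, frames=[4,1] (faults so far: 7)
  step 13: ref 2 -> FAULT, evict 1, frames=[4,2] (faults so far: 8)
  FIFO total faults: 8
--- LRU ---
  step 0: ref 3 -> FAULT, frames=[3,-] (faults so far: 1)
  step 1: ref 4 -> FAULT, frames=[3,4] (faults so far: 2)
  step 2: ref 4 -> HIT, frames=[3,4] (faults so far: 2)
  step 3: ref 4 -> HIT, frames=[3,4] (faults so far: 2)
  step 4: ref 3 -> HIT, frames=[3,4] (faults so far: 2)
  step 5: ref 1 -> FAULT, evict 4, frames=[3,1] (faults so far: 3)
  step 6: ref 2 -> FAULT, evict 3, frames=[2,1] (faults so far: 4)
  step 7: ref 3 -> FAULT, evict 1, frames=[2,3] (faults so far: 5)
  step 8: ref 1 -> FAULT, evict 2, frames=[1,3] (faults so far: 6)
  step 9: ref 3 -> HIT, frames=[1,3] (faults so far: 6)
  step 10: ref 1 -> HIT, frames=[1,3] (faults so far: 6)
  step 11: ref 4 -> FAULT, evict 3, frames=[1,4] (faults so far: 7)
  step 12: ref 1 -> HIT, frames=[1,4] (faults so far: 7)
  step 13: ref 2 -> FAULT, evict 4, frames=[1,2] (faults so far: 8)
  LRU total faults: 8
--- Optimal ---
  step 0: ref 3 -> FAULT, frames=[3,-] (faults so far: 1)
  step 1: ref 4 -> FAULT, frames=[3,4] (faults so far: 2)
  step 2: ref 4 -> HIT, frames=[3,4] (faults so far: 2)
  step 3: ref 4 -> HIT, frames=[3,4] (faults so far: 2)
  step 4: ref 3 -> HIT, frames=[3,4] (faults so far: 2)
  step 5: ref 1 -> FAULT, evict 4, frames=[3,1] (faults so far: 3)
  step 6: ref 2 -> FAULT, evict 1, frames=[3,2] (faults so far: 4)
  step 7: ref 3 -> HIT, frames=[3,2] (faults so far: 4)
  step 8: ref 1 -> FAULT, evict 2, frames=[3,1] (faults so far: 5)
  step 9: ref 3 -> HIT, frames=[3,1] (faults so far: 5)
  step 10: ref 1 -> HIT, frames=[3,1] (faults so far: 5)
  step 11: ref 4 -> FAULT, evict 3, frames=[4,1] (faults so far: 6)
  step 12: ref 1 -> HIT, frames=[4,1] (faults so far: 6)
  step 13: ref 2 -> FAULT, evict 1, frames=[4,2] (faults so far: 7)
  Optimal total faults: 7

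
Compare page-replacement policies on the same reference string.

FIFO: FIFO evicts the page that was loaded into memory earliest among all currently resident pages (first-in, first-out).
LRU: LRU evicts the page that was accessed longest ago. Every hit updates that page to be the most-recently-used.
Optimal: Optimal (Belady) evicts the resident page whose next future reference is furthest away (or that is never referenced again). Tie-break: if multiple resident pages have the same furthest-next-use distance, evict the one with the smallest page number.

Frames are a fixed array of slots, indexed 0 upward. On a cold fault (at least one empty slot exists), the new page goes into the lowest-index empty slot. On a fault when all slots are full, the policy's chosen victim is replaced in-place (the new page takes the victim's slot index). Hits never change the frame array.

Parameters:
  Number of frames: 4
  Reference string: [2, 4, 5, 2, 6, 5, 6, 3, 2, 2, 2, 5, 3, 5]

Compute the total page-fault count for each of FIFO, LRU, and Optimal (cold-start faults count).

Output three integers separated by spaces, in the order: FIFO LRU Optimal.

Answer: 6 5 5

Derivation:
--- FIFO ---
  step 0: ref 2 -> FAULT, frames=[2,-,-,-] (faults so far: 1)
  step 1: ref 4 -> FAULT, frames=[2,4,-,-] (faults so far: 2)
  step 2: ref 5 -> FAULT, frames=[2,4,5,-] (faults so far: 3)
  step 3: ref 2 -> HIT, frames=[2,4,5,-] (faults so far: 3)
  step 4: ref 6 -> FAULT, frames=[2,4,5,6] (faults so far: 4)
  step 5: ref 5 -> HIT, frames=[2,4,5,6] (faults so far: 4)
  step 6: ref 6 -> HIT, frames=[2,4,5,6] (faults so far: 4)
  step 7: ref 3 -> FAULT, evict 2, frames=[3,4,5,6] (faults so far: 5)
  step 8: ref 2 -> FAULT, evict 4, frames=[3,2,5,6] (faults so far: 6)
  step 9: ref 2 -> HIT, frames=[3,2,5,6] (faults so far: 6)
  step 10: ref 2 -> HIT, frames=[3,2,5,6] (faults so far: 6)
  step 11: ref 5 -> HIT, frames=[3,2,5,6] (faults so far: 6)
  step 12: ref 3 -> HIT, frames=[3,2,5,6] (faults so far: 6)
  step 13: ref 5 -> HIT, frames=[3,2,5,6] (faults so far: 6)
  FIFO total faults: 6
--- LRU ---
  step 0: ref 2 -> FAULT, frames=[2,-,-,-] (faults so far: 1)
  step 1: ref 4 -> FAULT, frames=[2,4,-,-] (faults so far: 2)
  step 2: ref 5 -> FAULT, frames=[2,4,5,-] (faults so far: 3)
  step 3: ref 2 -> HIT, frames=[2,4,5,-] (faults so far: 3)
  step 4: ref 6 -> FAULT, frames=[2,4,5,6] (faults so far: 4)
  step 5: ref 5 -> HIT, frames=[2,4,5,6] (faults so far: 4)
  step 6: ref 6 -> HIT, frames=[2,4,5,6] (faults so far: 4)
  step 7: ref 3 -> FAULT, evict 4, frames=[2,3,5,6] (faults so far: 5)
  step 8: ref 2 -> HIT, frames=[2,3,5,6] (faults so far: 5)
  step 9: ref 2 -> HIT, frames=[2,3,5,6] (faults so far: 5)
  step 10: ref 2 -> HIT, frames=[2,3,5,6] (faults so far: 5)
  step 11: ref 5 -> HIT, frames=[2,3,5,6] (faults so far: 5)
  step 12: ref 3 -> HIT, frames=[2,3,5,6] (faults so far: 5)
  step 13: ref 5 -> HIT, frames=[2,3,5,6] (faults so far: 5)
  LRU total faults: 5
--- Optimal ---
  step 0: ref 2 -> FAULT, frames=[2,-,-,-] (faults so far: 1)
  step 1: ref 4 -> FAULT, frames=[2,4,-,-] (faults so far: 2)
  step 2: ref 5 -> FAULT, frames=[2,4,5,-] (faults so far: 3)
  step 3: ref 2 -> HIT, frames=[2,4,5,-] (faults so far: 3)
  step 4: ref 6 -> FAULT, frames=[2,4,5,6] (faults so far: 4)
  step 5: ref 5 -> HIT, frames=[2,4,5,6] (faults so far: 4)
  step 6: ref 6 -> HIT, frames=[2,4,5,6] (faults so far: 4)
  step 7: ref 3 -> FAULT, evict 4, frames=[2,3,5,6] (faults so far: 5)
  step 8: ref 2 -> HIT, frames=[2,3,5,6] (faults so far: 5)
  step 9: ref 2 -> HIT, frames=[2,3,5,6] (faults so far: 5)
  step 10: ref 2 -> HIT, frames=[2,3,5,6] (faults so far: 5)
  step 11: ref 5 -> HIT, frames=[2,3,5,6] (faults so far: 5)
  step 12: ref 3 -> HIT, frames=[2,3,5,6] (faults so far: 5)
  step 13: ref 5 -> HIT, frames=[2,3,5,6] (faults so far: 5)
  Optimal total faults: 5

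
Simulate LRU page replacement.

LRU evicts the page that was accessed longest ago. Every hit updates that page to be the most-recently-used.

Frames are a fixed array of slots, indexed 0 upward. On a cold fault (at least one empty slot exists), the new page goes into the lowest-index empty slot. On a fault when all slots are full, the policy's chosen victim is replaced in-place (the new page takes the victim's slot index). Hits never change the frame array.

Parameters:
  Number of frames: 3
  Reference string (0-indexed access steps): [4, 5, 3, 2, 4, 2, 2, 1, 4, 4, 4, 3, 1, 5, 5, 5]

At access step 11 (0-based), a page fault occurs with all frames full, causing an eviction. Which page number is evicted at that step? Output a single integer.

Answer: 2

Derivation:
Step 0: ref 4 -> FAULT, frames=[4,-,-]
Step 1: ref 5 -> FAULT, frames=[4,5,-]
Step 2: ref 3 -> FAULT, frames=[4,5,3]
Step 3: ref 2 -> FAULT, evict 4, frames=[2,5,3]
Step 4: ref 4 -> FAULT, evict 5, frames=[2,4,3]
Step 5: ref 2 -> HIT, frames=[2,4,3]
Step 6: ref 2 -> HIT, frames=[2,4,3]
Step 7: ref 1 -> FAULT, evict 3, frames=[2,4,1]
Step 8: ref 4 -> HIT, frames=[2,4,1]
Step 9: ref 4 -> HIT, frames=[2,4,1]
Step 10: ref 4 -> HIT, frames=[2,4,1]
Step 11: ref 3 -> FAULT, evict 2, frames=[3,4,1]
At step 11: evicted page 2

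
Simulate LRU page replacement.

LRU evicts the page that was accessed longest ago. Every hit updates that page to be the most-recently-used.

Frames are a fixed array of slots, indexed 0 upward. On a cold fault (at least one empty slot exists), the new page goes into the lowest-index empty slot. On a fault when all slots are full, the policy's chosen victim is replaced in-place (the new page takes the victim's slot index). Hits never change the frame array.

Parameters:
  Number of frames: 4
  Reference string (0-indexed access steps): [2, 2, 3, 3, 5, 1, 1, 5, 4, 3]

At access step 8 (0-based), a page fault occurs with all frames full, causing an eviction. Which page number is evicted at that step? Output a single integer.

Step 0: ref 2 -> FAULT, frames=[2,-,-,-]
Step 1: ref 2 -> HIT, frames=[2,-,-,-]
Step 2: ref 3 -> FAULT, frames=[2,3,-,-]
Step 3: ref 3 -> HIT, frames=[2,3,-,-]
Step 4: ref 5 -> FAULT, frames=[2,3,5,-]
Step 5: ref 1 -> FAULT, frames=[2,3,5,1]
Step 6: ref 1 -> HIT, frames=[2,3,5,1]
Step 7: ref 5 -> HIT, frames=[2,3,5,1]
Step 8: ref 4 -> FAULT, evict 2, frames=[4,3,5,1]
At step 8: evicted page 2

Answer: 2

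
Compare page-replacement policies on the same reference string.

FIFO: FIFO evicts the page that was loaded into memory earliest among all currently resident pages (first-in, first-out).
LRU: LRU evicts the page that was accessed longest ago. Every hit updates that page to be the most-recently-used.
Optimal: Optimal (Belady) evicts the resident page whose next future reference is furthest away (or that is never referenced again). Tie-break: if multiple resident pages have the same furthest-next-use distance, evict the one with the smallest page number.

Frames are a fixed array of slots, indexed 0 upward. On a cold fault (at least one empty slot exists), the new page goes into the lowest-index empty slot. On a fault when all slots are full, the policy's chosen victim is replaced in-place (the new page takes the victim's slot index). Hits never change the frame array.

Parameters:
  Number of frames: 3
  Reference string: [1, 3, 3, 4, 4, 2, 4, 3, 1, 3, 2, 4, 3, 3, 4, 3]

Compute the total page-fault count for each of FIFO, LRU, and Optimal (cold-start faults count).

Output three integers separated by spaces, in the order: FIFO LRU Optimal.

Answer: 7 7 6

Derivation:
--- FIFO ---
  step 0: ref 1 -> FAULT, frames=[1,-,-] (faults so far: 1)
  step 1: ref 3 -> FAULT, frames=[1,3,-] (faults so far: 2)
  step 2: ref 3 -> HIT, frames=[1,3,-] (faults so far: 2)
  step 3: ref 4 -> FAULT, frames=[1,3,4] (faults so far: 3)
  step 4: ref 4 -> HIT, frames=[1,3,4] (faults so far: 3)
  step 5: ref 2 -> FAULT, evict 1, frames=[2,3,4] (faults so far: 4)
  step 6: ref 4 -> HIT, frames=[2,3,4] (faults so far: 4)
  step 7: ref 3 -> HIT, frames=[2,3,4] (faults so far: 4)
  step 8: ref 1 -> FAULT, evict 3, frames=[2,1,4] (faults so far: 5)
  step 9: ref 3 -> FAULT, evict 4, frames=[2,1,3] (faults so far: 6)
  step 10: ref 2 -> HIT, frames=[2,1,3] (faults so far: 6)
  step 11: ref 4 -> FAULT, evict 2, frames=[4,1,3] (faults so far: 7)
  step 12: ref 3 -> HIT, frames=[4,1,3] (faults so far: 7)
  step 13: ref 3 -> HIT, frames=[4,1,3] (faults so far: 7)
  step 14: ref 4 -> HIT, frames=[4,1,3] (faults so far: 7)
  step 15: ref 3 -> HIT, frames=[4,1,3] (faults so far: 7)
  FIFO total faults: 7
--- LRU ---
  step 0: ref 1 -> FAULT, frames=[1,-,-] (faults so far: 1)
  step 1: ref 3 -> FAULT, frames=[1,3,-] (faults so far: 2)
  step 2: ref 3 -> HIT, frames=[1,3,-] (faults so far: 2)
  step 3: ref 4 -> FAULT, frames=[1,3,4] (faults so far: 3)
  step 4: ref 4 -> HIT, frames=[1,3,4] (faults so far: 3)
  step 5: ref 2 -> FAULT, evict 1, frames=[2,3,4] (faults so far: 4)
  step 6: ref 4 -> HIT, frames=[2,3,4] (faults so far: 4)
  step 7: ref 3 -> HIT, frames=[2,3,4] (faults so far: 4)
  step 8: ref 1 -> FAULT, evict 2, frames=[1,3,4] (faults so far: 5)
  step 9: ref 3 -> HIT, frames=[1,3,4] (faults so far: 5)
  step 10: ref 2 -> FAULT, evict 4, frames=[1,3,2] (faults so far: 6)
  step 11: ref 4 -> FAULT, evict 1, frames=[4,3,2] (faults so far: 7)
  step 12: ref 3 -> HIT, frames=[4,3,2] (faults so far: 7)
  step 13: ref 3 -> HIT, frames=[4,3,2] (faults so far: 7)
  step 14: ref 4 -> HIT, frames=[4,3,2] (faults so far: 7)
  step 15: ref 3 -> HIT, frames=[4,3,2] (faults so far: 7)
  LRU total faults: 7
--- Optimal ---
  step 0: ref 1 -> FAULT, frames=[1,-,-] (faults so far: 1)
  step 1: ref 3 -> FAULT, frames=[1,3,-] (faults so far: 2)
  step 2: ref 3 -> HIT, frames=[1,3,-] (faults so far: 2)
  step 3: ref 4 -> FAULT, frames=[1,3,4] (faults so far: 3)
  step 4: ref 4 -> HIT, frames=[1,3,4] (faults so far: 3)
  step 5: ref 2 -> FAULT, evict 1, frames=[2,3,4] (faults so far: 4)
  step 6: ref 4 -> HIT, frames=[2,3,4] (faults so far: 4)
  step 7: ref 3 -> HIT, frames=[2,3,4] (faults so far: 4)
  step 8: ref 1 -> FAULT, evict 4, frames=[2,3,1] (faults so far: 5)
  step 9: ref 3 -> HIT, frames=[2,3,1] (faults so far: 5)
  step 10: ref 2 -> HIT, frames=[2,3,1] (faults so far: 5)
  step 11: ref 4 -> FAULT, evict 1, frames=[2,3,4] (faults so far: 6)
  step 12: ref 3 -> HIT, frames=[2,3,4] (faults so far: 6)
  step 13: ref 3 -> HIT, frames=[2,3,4] (faults so far: 6)
  step 14: ref 4 -> HIT, frames=[2,3,4] (faults so far: 6)
  step 15: ref 3 -> HIT, frames=[2,3,4] (faults so far: 6)
  Optimal total faults: 6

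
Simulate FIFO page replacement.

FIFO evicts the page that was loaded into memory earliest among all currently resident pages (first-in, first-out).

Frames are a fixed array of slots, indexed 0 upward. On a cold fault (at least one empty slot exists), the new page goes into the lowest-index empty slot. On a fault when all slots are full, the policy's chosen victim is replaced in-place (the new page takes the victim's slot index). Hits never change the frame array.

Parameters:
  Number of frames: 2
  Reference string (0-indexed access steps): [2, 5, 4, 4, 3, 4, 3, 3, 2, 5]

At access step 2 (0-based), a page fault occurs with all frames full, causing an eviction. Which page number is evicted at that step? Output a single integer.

Step 0: ref 2 -> FAULT, frames=[2,-]
Step 1: ref 5 -> FAULT, frames=[2,5]
Step 2: ref 4 -> FAULT, evict 2, frames=[4,5]
At step 2: evicted page 2

Answer: 2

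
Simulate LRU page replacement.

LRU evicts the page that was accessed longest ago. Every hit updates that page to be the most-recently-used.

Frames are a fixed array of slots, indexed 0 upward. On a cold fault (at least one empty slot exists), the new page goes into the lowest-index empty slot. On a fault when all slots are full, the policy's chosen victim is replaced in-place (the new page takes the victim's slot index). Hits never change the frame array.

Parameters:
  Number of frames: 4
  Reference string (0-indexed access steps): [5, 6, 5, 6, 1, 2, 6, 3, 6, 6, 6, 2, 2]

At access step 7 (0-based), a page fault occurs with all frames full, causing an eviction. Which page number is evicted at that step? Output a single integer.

Step 0: ref 5 -> FAULT, frames=[5,-,-,-]
Step 1: ref 6 -> FAULT, frames=[5,6,-,-]
Step 2: ref 5 -> HIT, frames=[5,6,-,-]
Step 3: ref 6 -> HIT, frames=[5,6,-,-]
Step 4: ref 1 -> FAULT, frames=[5,6,1,-]
Step 5: ref 2 -> FAULT, frames=[5,6,1,2]
Step 6: ref 6 -> HIT, frames=[5,6,1,2]
Step 7: ref 3 -> FAULT, evict 5, frames=[3,6,1,2]
At step 7: evicted page 5

Answer: 5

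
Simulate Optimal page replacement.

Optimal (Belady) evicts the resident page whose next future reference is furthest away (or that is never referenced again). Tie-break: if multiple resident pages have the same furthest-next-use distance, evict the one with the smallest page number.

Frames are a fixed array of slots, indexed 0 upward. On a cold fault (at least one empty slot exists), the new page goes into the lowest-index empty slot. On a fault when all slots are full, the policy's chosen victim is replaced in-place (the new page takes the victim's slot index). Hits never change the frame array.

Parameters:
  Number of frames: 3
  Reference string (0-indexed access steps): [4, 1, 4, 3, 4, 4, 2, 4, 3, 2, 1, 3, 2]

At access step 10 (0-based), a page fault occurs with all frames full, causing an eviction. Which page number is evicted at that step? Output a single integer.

Step 0: ref 4 -> FAULT, frames=[4,-,-]
Step 1: ref 1 -> FAULT, frames=[4,1,-]
Step 2: ref 4 -> HIT, frames=[4,1,-]
Step 3: ref 3 -> FAULT, frames=[4,1,3]
Step 4: ref 4 -> HIT, frames=[4,1,3]
Step 5: ref 4 -> HIT, frames=[4,1,3]
Step 6: ref 2 -> FAULT, evict 1, frames=[4,2,3]
Step 7: ref 4 -> HIT, frames=[4,2,3]
Step 8: ref 3 -> HIT, frames=[4,2,3]
Step 9: ref 2 -> HIT, frames=[4,2,3]
Step 10: ref 1 -> FAULT, evict 4, frames=[1,2,3]
At step 10: evicted page 4

Answer: 4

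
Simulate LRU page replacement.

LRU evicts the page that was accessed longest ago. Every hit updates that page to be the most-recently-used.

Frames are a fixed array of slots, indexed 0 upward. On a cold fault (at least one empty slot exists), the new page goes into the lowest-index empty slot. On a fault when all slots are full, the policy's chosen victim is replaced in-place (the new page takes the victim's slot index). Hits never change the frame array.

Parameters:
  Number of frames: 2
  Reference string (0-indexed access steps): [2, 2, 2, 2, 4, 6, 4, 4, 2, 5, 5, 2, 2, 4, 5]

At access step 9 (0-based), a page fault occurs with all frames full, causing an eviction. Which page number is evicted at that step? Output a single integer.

Step 0: ref 2 -> FAULT, frames=[2,-]
Step 1: ref 2 -> HIT, frames=[2,-]
Step 2: ref 2 -> HIT, frames=[2,-]
Step 3: ref 2 -> HIT, frames=[2,-]
Step 4: ref 4 -> FAULT, frames=[2,4]
Step 5: ref 6 -> FAULT, evict 2, frames=[6,4]
Step 6: ref 4 -> HIT, frames=[6,4]
Step 7: ref 4 -> HIT, frames=[6,4]
Step 8: ref 2 -> FAULT, evict 6, frames=[2,4]
Step 9: ref 5 -> FAULT, evict 4, frames=[2,5]
At step 9: evicted page 4

Answer: 4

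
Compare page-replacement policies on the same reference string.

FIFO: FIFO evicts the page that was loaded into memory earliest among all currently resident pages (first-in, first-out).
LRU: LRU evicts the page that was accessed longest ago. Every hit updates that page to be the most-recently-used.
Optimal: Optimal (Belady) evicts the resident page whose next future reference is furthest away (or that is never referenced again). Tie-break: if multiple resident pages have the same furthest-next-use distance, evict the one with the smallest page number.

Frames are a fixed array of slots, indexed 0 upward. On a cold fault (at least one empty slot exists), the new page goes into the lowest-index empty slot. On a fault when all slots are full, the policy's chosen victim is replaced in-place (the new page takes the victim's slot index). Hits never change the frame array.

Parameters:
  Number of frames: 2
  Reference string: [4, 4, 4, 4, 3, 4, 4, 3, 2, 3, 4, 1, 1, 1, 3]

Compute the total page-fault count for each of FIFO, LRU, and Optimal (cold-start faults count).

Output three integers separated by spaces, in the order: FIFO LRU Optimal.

Answer: 6 6 5

Derivation:
--- FIFO ---
  step 0: ref 4 -> FAULT, frames=[4,-] (faults so far: 1)
  step 1: ref 4 -> HIT, frames=[4,-] (faults so far: 1)
  step 2: ref 4 -> HIT, frames=[4,-] (faults so far: 1)
  step 3: ref 4 -> HIT, frames=[4,-] (faults so far: 1)
  step 4: ref 3 -> FAULT, frames=[4,3] (faults so far: 2)
  step 5: ref 4 -> HIT, frames=[4,3] (faults so far: 2)
  step 6: ref 4 -> HIT, frames=[4,3] (faults so far: 2)
  step 7: ref 3 -> HIT, frames=[4,3] (faults so far: 2)
  step 8: ref 2 -> FAULT, evict 4, frames=[2,3] (faults so far: 3)
  step 9: ref 3 -> HIT, frames=[2,3] (faults so far: 3)
  step 10: ref 4 -> FAULT, evict 3, frames=[2,4] (faults so far: 4)
  step 11: ref 1 -> FAULT, evict 2, frames=[1,4] (faults so far: 5)
  step 12: ref 1 -> HIT, frames=[1,4] (faults so far: 5)
  step 13: ref 1 -> HIT, frames=[1,4] (faults so far: 5)
  step 14: ref 3 -> FAULT, evict 4, frames=[1,3] (faults so far: 6)
  FIFO total faults: 6
--- LRU ---
  step 0: ref 4 -> FAULT, frames=[4,-] (faults so far: 1)
  step 1: ref 4 -> HIT, frames=[4,-] (faults so far: 1)
  step 2: ref 4 -> HIT, frames=[4,-] (faults so far: 1)
  step 3: ref 4 -> HIT, frames=[4,-] (faults so far: 1)
  step 4: ref 3 -> FAULT, frames=[4,3] (faults so far: 2)
  step 5: ref 4 -> HIT, frames=[4,3] (faults so far: 2)
  step 6: ref 4 -> HIT, frames=[4,3] (faults so far: 2)
  step 7: ref 3 -> HIT, frames=[4,3] (faults so far: 2)
  step 8: ref 2 -> FAULT, evict 4, frames=[2,3] (faults so far: 3)
  step 9: ref 3 -> HIT, frames=[2,3] (faults so far: 3)
  step 10: ref 4 -> FAULT, evict 2, frames=[4,3] (faults so far: 4)
  step 11: ref 1 -> FAULT, evict 3, frames=[4,1] (faults so far: 5)
  step 12: ref 1 -> HIT, frames=[4,1] (faults so far: 5)
  step 13: ref 1 -> HIT, frames=[4,1] (faults so far: 5)
  step 14: ref 3 -> FAULT, evict 4, frames=[3,1] (faults so far: 6)
  LRU total faults: 6
--- Optimal ---
  step 0: ref 4 -> FAULT, frames=[4,-] (faults so far: 1)
  step 1: ref 4 -> HIT, frames=[4,-] (faults so far: 1)
  step 2: ref 4 -> HIT, frames=[4,-] (faults so far: 1)
  step 3: ref 4 -> HIT, frames=[4,-] (faults so far: 1)
  step 4: ref 3 -> FAULT, frames=[4,3] (faults so far: 2)
  step 5: ref 4 -> HIT, frames=[4,3] (faults so far: 2)
  step 6: ref 4 -> HIT, frames=[4,3] (faults so far: 2)
  step 7: ref 3 -> HIT, frames=[4,3] (faults so far: 2)
  step 8: ref 2 -> FAULT, evict 4, frames=[2,3] (faults so far: 3)
  step 9: ref 3 -> HIT, frames=[2,3] (faults so far: 3)
  step 10: ref 4 -> FAULT, evict 2, frames=[4,3] (faults so far: 4)
  step 11: ref 1 -> FAULT, evict 4, frames=[1,3] (faults so far: 5)
  step 12: ref 1 -> HIT, frames=[1,3] (faults so far: 5)
  step 13: ref 1 -> HIT, frames=[1,3] (faults so far: 5)
  step 14: ref 3 -> HIT, frames=[1,3] (faults so far: 5)
  Optimal total faults: 5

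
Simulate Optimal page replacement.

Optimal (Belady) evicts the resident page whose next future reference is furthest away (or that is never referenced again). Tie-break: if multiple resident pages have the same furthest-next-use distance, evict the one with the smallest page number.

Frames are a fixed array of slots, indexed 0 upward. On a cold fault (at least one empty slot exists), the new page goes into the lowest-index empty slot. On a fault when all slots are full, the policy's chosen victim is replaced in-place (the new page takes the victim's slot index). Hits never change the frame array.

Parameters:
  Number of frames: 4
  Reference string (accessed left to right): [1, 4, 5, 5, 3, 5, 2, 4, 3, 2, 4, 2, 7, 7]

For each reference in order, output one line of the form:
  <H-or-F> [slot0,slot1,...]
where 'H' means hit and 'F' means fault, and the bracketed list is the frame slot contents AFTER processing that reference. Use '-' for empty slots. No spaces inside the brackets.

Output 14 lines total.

F [1,-,-,-]
F [1,4,-,-]
F [1,4,5,-]
H [1,4,5,-]
F [1,4,5,3]
H [1,4,5,3]
F [2,4,5,3]
H [2,4,5,3]
H [2,4,5,3]
H [2,4,5,3]
H [2,4,5,3]
H [2,4,5,3]
F [7,4,5,3]
H [7,4,5,3]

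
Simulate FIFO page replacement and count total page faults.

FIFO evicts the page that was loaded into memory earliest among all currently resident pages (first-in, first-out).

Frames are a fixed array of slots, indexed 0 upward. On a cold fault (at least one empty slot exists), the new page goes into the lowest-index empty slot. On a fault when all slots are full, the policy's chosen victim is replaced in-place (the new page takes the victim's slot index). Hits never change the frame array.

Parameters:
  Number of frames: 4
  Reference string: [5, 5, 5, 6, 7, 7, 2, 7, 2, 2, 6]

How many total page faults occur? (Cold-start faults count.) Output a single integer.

Answer: 4

Derivation:
Step 0: ref 5 → FAULT, frames=[5,-,-,-]
Step 1: ref 5 → HIT, frames=[5,-,-,-]
Step 2: ref 5 → HIT, frames=[5,-,-,-]
Step 3: ref 6 → FAULT, frames=[5,6,-,-]
Step 4: ref 7 → FAULT, frames=[5,6,7,-]
Step 5: ref 7 → HIT, frames=[5,6,7,-]
Step 6: ref 2 → FAULT, frames=[5,6,7,2]
Step 7: ref 7 → HIT, frames=[5,6,7,2]
Step 8: ref 2 → HIT, frames=[5,6,7,2]
Step 9: ref 2 → HIT, frames=[5,6,7,2]
Step 10: ref 6 → HIT, frames=[5,6,7,2]
Total faults: 4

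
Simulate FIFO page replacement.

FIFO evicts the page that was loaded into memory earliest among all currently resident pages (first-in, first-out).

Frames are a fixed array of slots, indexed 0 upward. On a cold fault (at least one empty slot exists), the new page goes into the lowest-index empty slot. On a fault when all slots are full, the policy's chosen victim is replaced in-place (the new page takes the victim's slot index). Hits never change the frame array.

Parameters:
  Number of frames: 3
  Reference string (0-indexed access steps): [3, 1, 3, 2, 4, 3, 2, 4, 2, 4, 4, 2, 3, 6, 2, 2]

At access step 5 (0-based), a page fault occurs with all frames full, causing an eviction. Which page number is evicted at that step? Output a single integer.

Answer: 1

Derivation:
Step 0: ref 3 -> FAULT, frames=[3,-,-]
Step 1: ref 1 -> FAULT, frames=[3,1,-]
Step 2: ref 3 -> HIT, frames=[3,1,-]
Step 3: ref 2 -> FAULT, frames=[3,1,2]
Step 4: ref 4 -> FAULT, evict 3, frames=[4,1,2]
Step 5: ref 3 -> FAULT, evict 1, frames=[4,3,2]
At step 5: evicted page 1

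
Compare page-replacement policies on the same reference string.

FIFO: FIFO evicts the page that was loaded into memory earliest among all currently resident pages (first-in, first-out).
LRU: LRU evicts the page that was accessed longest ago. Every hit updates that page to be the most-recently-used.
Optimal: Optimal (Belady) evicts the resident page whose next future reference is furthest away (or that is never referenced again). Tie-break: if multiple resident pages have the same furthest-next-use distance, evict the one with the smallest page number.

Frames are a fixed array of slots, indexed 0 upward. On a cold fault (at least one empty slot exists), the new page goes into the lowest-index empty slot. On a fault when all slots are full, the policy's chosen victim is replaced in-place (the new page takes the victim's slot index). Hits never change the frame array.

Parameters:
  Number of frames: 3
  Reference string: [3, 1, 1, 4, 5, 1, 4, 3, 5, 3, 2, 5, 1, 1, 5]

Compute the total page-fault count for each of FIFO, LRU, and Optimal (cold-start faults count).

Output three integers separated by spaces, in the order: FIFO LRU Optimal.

--- FIFO ---
  step 0: ref 3 -> FAULT, frames=[3,-,-] (faults so far: 1)
  step 1: ref 1 -> FAULT, frames=[3,1,-] (faults so far: 2)
  step 2: ref 1 -> HIT, frames=[3,1,-] (faults so far: 2)
  step 3: ref 4 -> FAULT, frames=[3,1,4] (faults so far: 3)
  step 4: ref 5 -> FAULT, evict 3, frames=[5,1,4] (faults so far: 4)
  step 5: ref 1 -> HIT, frames=[5,1,4] (faults so far: 4)
  step 6: ref 4 -> HIT, frames=[5,1,4] (faults so far: 4)
  step 7: ref 3 -> FAULT, evict 1, frames=[5,3,4] (faults so far: 5)
  step 8: ref 5 -> HIT, frames=[5,3,4] (faults so far: 5)
  step 9: ref 3 -> HIT, frames=[5,3,4] (faults so far: 5)
  step 10: ref 2 -> FAULT, evict 4, frames=[5,3,2] (faults so far: 6)
  step 11: ref 5 -> HIT, frames=[5,3,2] (faults so far: 6)
  step 12: ref 1 -> FAULT, evict 5, frames=[1,3,2] (faults so far: 7)
  step 13: ref 1 -> HIT, frames=[1,3,2] (faults so far: 7)
  step 14: ref 5 -> FAULT, evict 3, frames=[1,5,2] (faults so far: 8)
  FIFO total faults: 8
--- LRU ---
  step 0: ref 3 -> FAULT, frames=[3,-,-] (faults so far: 1)
  step 1: ref 1 -> FAULT, frames=[3,1,-] (faults so far: 2)
  step 2: ref 1 -> HIT, frames=[3,1,-] (faults so far: 2)
  step 3: ref 4 -> FAULT, frames=[3,1,4] (faults so far: 3)
  step 4: ref 5 -> FAULT, evict 3, frames=[5,1,4] (faults so far: 4)
  step 5: ref 1 -> HIT, frames=[5,1,4] (faults so far: 4)
  step 6: ref 4 -> HIT, frames=[5,1,4] (faults so far: 4)
  step 7: ref 3 -> FAULT, evict 5, frames=[3,1,4] (faults so far: 5)
  step 8: ref 5 -> FAULT, evict 1, frames=[3,5,4] (faults so far: 6)
  step 9: ref 3 -> HIT, frames=[3,5,4] (faults so far: 6)
  step 10: ref 2 -> FAULT, evict 4, frames=[3,5,2] (faults so far: 7)
  step 11: ref 5 -> HIT, frames=[3,5,2] (faults so far: 7)
  step 12: ref 1 -> FAULT, evict 3, frames=[1,5,2] (faults so far: 8)
  step 13: ref 1 -> HIT, frames=[1,5,2] (faults so far: 8)
  step 14: ref 5 -> HIT, frames=[1,5,2] (faults so far: 8)
  LRU total faults: 8
--- Optimal ---
  step 0: ref 3 -> FAULT, frames=[3,-,-] (faults so far: 1)
  step 1: ref 1 -> FAULT, frames=[3,1,-] (faults so far: 2)
  step 2: ref 1 -> HIT, frames=[3,1,-] (faults so far: 2)
  step 3: ref 4 -> FAULT, frames=[3,1,4] (faults so far: 3)
  step 4: ref 5 -> FAULT, evict 3, frames=[5,1,4] (faults so far: 4)
  step 5: ref 1 -> HIT, frames=[5,1,4] (faults so far: 4)
  step 6: ref 4 -> HIT, frames=[5,1,4] (faults so far: 4)
  step 7: ref 3 -> FAULT, evict 4, frames=[5,1,3] (faults so far: 5)
  step 8: ref 5 -> HIT, frames=[5,1,3] (faults so far: 5)
  step 9: ref 3 -> HIT, frames=[5,1,3] (faults so far: 5)
  step 10: ref 2 -> FAULT, evict 3, frames=[5,1,2] (faults so far: 6)
  step 11: ref 5 -> HIT, frames=[5,1,2] (faults so far: 6)
  step 12: ref 1 -> HIT, frames=[5,1,2] (faults so far: 6)
  step 13: ref 1 -> HIT, frames=[5,1,2] (faults so far: 6)
  step 14: ref 5 -> HIT, frames=[5,1,2] (faults so far: 6)
  Optimal total faults: 6

Answer: 8 8 6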